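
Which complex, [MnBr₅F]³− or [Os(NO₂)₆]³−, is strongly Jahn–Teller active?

[MnBr₅F]³−: Each bromide is −1; each fluoride is −1; balancing the −3 overall charge requires Mn(III). Mn sits in group 7, so the d-electron count is 7 − 3 = 4. Bromide and fluoride are weak-field ligands for a first-row metal, so the complex is high-spin. The t₂g³e_g¹ (high-spin) configuration has an unevenly filled e_g set; the Jahn–Teller theorem predicts a tetragonal distortion (typically axial elongation) to lift the degeneracy.
[Os(NO₂)₆]³−: Each nitro (N-bound nitrite) is −1; balancing the −3 overall charge requires Os(III). Group 8 minus oxidation state 3 gives a d⁵ configuration. A 5d ion has a large Δₒ and is invariably low-spin. The d⁵ configuration leaves the e_g set evenly filled (or empty) — no strong Jahn–Teller driving force.

[MnBr₅F]³−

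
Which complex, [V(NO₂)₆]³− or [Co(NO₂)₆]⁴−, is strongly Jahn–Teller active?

[Co(NO₂)₆]⁴−

[V(NO₂)₆]³−: Ligand charges: each nitro (N-bound nitrite) is −1. With an overall charge of −3 the vanadium centre must be in the +3 oxidation state. Group 5 minus oxidation state 3 gives a d² configuration. The d² configuration leaves the e_g set evenly filled (or empty) — no strong Jahn–Teller driving force.
[Co(NO₂)₆]⁴−: Summing ligand charges against the −4 overall charge gives an oxidation state of +2 for cobalt. Co sits in group 9, so the d-electron count is 9 − 2 = 7. Nitro (N-bound nitrite) is a strong-field ligand (high in the spectrochemical series) for a first-row metal, so the complex is low-spin. The t₂g⁶e_g¹ (low-spin) configuration has an unevenly filled e_g set; the Jahn–Teller theorem predicts a tetragonal distortion (typically axial elongation) to lift the degeneracy.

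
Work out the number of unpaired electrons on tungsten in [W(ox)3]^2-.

2 unpaired electrons

Ligand charges: each oxalate is −2. With an overall charge of −2 the tungsten centre must be in the +4 oxidation state.
W sits in group 6, so the d-electron count is 6 − 4 = 2.
Counting donor atoms: 3×oxalate (bidentate) → 6 donors. Coordination number = 6.
In an octahedral field the d² configuration is t₂g²e_g⁰ (only one arrangement possible), giving 2 unpaired electrons.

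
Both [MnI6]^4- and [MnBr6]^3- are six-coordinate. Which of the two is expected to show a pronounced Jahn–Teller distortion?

[MnI6]^4-: Ligand charges: each iodide is −1. With an overall charge of −4 the manganese centre must be in the +2 oxidation state. Mn sits in group 7, so the d-electron count is 7 − 2 = 5. Iodide is a weak-field ligand for a first-row metal, so the complex is high-spin. The d⁵ configuration leaves the e_g set evenly filled (or empty) — no strong Jahn–Teller driving force.
[MnBr6]^3-: Ligand charges: each bromide is −1. With an overall charge of −3 the manganese centre must be in the +3 oxidation state. Mn sits in group 7, so the d-electron count is 7 − 3 = 4. Bromide is a weak-field ligand for a first-row metal, so the complex is high-spin. The t₂g³e_g¹ (high-spin) configuration has an unevenly filled e_g set; the Jahn–Teller theorem predicts a tetragonal distortion (typically axial elongation) to lift the degeneracy.

[MnBr6]^3-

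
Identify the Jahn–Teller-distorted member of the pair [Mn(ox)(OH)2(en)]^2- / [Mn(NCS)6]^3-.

[Mn(ox)(OH)2(en)]^2-: Each oxalate is −2; each hydroxide is −1; ethylenediamine is neutral; balancing the −2 overall charge requires Mn(II). Manganese is a group-7 element; Mn(II) is therefore d⁵. Hydroxide and oxalate are weak-field ligands for a first-row metal, so the complex is high-spin. The d⁵ configuration leaves the e_g set evenly filled (or empty) — no strong Jahn–Teller driving force.
[Mn(NCS)6]^3-: Summing ligand charges against the −3 overall charge gives an oxidation state of +3 for manganese. Manganese is a group-7 element; Mn(III) is therefore d⁴. Isothiocyanate is a weak-field ligand for a first-row metal, so the complex is high-spin. The t₂g³e_g¹ (high-spin) configuration has an unevenly filled e_g set; the Jahn–Teller theorem predicts a tetragonal distortion (typically axial elongation) to lift the degeneracy.

[Mn(NCS)6]^3-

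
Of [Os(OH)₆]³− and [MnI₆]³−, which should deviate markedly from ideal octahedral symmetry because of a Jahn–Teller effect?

[MnI₆]³−

[Os(OH)₆]³−: Each hydroxide is −1; balancing the −3 overall charge requires Os(III). Group 8 minus oxidation state 3 gives a d⁵ configuration. A 5d ion has a large Δₒ and is invariably low-spin. The d⁵ configuration leaves the e_g set evenly filled (or empty) — no strong Jahn–Teller driving force.
[MnI₆]³−: Summing ligand charges against the −3 overall charge gives an oxidation state of +3 for manganese. Group 7 minus oxidation state 3 gives a d⁴ configuration. Iodide is a weak-field ligand for a first-row metal, so the complex is high-spin. The t₂g³e_g¹ (high-spin) configuration has an unevenly filled e_g set; the Jahn–Teller theorem predicts a tetragonal distortion (typically axial elongation) to lift the degeneracy.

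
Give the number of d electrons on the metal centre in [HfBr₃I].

d0

Summing ligand charges against the 0 overall charge gives an oxidation state of +4 for hafnium.
Group 4 minus oxidation state 4 gives a d⁰ configuration.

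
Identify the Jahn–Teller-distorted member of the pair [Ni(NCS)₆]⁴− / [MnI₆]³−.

[MnI₆]³−

[Ni(NCS)₆]⁴−: Ligand charges: each isothiocyanate is −1. With an overall charge of −4 the nickel centre must be in the +2 oxidation state. Nickel is a group-10 element; Ni(II) is therefore d⁸. The d⁸ configuration leaves the e_g set evenly filled (or empty) — no strong Jahn–Teller driving force.
[MnI₆]³−: Ligand charges: each iodide is −1. With an overall charge of −3 the manganese centre must be in the +3 oxidation state. Manganese is a group-7 element; Mn(III) is therefore d⁴. Iodide is a weak-field ligand for a first-row metal, so the complex is high-spin. The t₂g³e_g¹ (high-spin) configuration has an unevenly filled e_g set; the Jahn–Teller theorem predicts a tetragonal distortion (typically axial elongation) to lift the degeneracy.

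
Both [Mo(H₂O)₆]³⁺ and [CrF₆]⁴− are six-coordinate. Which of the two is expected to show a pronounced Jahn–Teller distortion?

[CrF₆]⁴−

[Mo(H₂O)₆]³⁺: Summing ligand charges against the +3 overall charge gives an oxidation state of +3 for molybdenum. Group 6 minus oxidation state 3 gives a d³ configuration. The d³ configuration leaves the e_g set evenly filled (or empty) — no strong Jahn–Teller driving force.
[CrF₆]⁴−: Each fluoride is −1; balancing the −4 overall charge requires Cr(II). Chromium is a group-6 element; Cr(II) is therefore d⁴. Fluoride is a weak-field ligand for a first-row metal, so the complex is high-spin. The t₂g³e_g¹ (high-spin) configuration has an unevenly filled e_g set; the Jahn–Teller theorem predicts a tetragonal distortion (typically axial elongation) to lift the degeneracy.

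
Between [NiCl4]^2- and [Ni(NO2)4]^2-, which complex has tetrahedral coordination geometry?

[NiCl4]^2-

For [NiCl4]^2-: Ligand charges: each chloride is −1. With an overall charge of −2 the nickel centre must be in the +2 oxidation state. Nickel is a group-10 element; Ni(II) is therefore d⁸. Chloride is a weak-field ligand. With weak-field ligands the CFSE gain from square planar is small, so a 3d d⁸ ion takes the sterically preferred tetrahedral geometry. → tetrahedral.
For [Ni(NO2)4]^2-: Summing ligand charges against the −2 overall charge gives an oxidation state of +2 for nickel. Ni sits in group 10, so the d-electron count is 10 − 2 = 8. Nitro (N-bound nitrite) is a strong-field ligand (high in the spectrochemical series). A 3d d⁸ ion with strong-field ligands gains enough CFSE to favour square planar over tetrahedral. → square planar.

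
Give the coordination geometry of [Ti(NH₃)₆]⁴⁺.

octahedral

Ligand charges: ammonia is neutral. With an overall charge of +4 the titanium centre must be in the +4 oxidation state.
Group 4 minus oxidation state 4 gives a d⁰ configuration.
With 6 monodentate ligands the coordination number is 6.
Six donors around a single metal centre give an octahedral coordination sphere.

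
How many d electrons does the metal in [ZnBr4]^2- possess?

d¹⁰

Summing ligand charges against the −2 overall charge gives an oxidation state of +2 for zinc.
Zinc is a group-12 element; Zn(II) is therefore d¹⁰.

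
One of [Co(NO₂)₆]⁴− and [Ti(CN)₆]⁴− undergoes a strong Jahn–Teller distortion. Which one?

[Co(NO₂)₆]⁴−: Summing ligand charges against the −4 overall charge gives an oxidation state of +2 for cobalt. Group 9 minus oxidation state 2 gives a d⁷ configuration. Nitro (N-bound nitrite) is a strong-field ligand (high in the spectrochemical series) for a first-row metal, so the complex is low-spin. The t₂g⁶e_g¹ (low-spin) configuration has an unevenly filled e_g set; the Jahn–Teller theorem predicts a tetragonal distortion (typically axial elongation) to lift the degeneracy.
[Ti(CN)₆]⁴−: Each cyanide is −1; balancing the −4 overall charge requires Ti(II). Ti sits in group 4, so the d-electron count is 4 − 2 = 2. The d² configuration leaves the e_g set evenly filled (or empty) — no strong Jahn–Teller driving force.

[Co(NO₂)₆]⁴−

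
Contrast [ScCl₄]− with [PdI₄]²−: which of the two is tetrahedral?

[ScCl₄]−

For [ScCl₄]−: Summing ligand charges against the −1 overall charge gives an oxidation state of +3 for scandium. Sc sits in group 3, so the d-electron count is 3 − 3 = 0. A d⁰ ion has no crystal-field stabilisation preference between square planar and tetrahedral, so four ligands adopt the sterically favoured tetrahedral geometry. → tetrahedral.
For [PdI₄]²−: Summing ligand charges against the −2 overall charge gives an oxidation state of +2 for palladium. Group 10 minus oxidation state 2 gives a d⁸ configuration. A 4d d⁸ ion has a large crystal-field splitting; square planar leaves the high-energy d_{x²−y²} orbital empty and maximises CFSE. → square planar.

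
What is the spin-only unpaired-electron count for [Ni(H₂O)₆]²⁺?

Ligand charges: water is neutral. With an overall charge of +2 the nickel centre must be in the +2 oxidation state.
Group 10 minus oxidation state 2 gives a d⁸ configuration.
In an octahedral field the d⁸ configuration is t₂g⁶e_g² (only one arrangement possible), giving 2 unpaired electrons.

2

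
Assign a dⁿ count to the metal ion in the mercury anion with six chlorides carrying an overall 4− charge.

Ligand charges: each chloride is −1. With an overall charge of −4 the mercury centre must be in the +2 oxidation state.
Hg sits in group 12, so the d-electron count is 12 − 2 = 10.

d10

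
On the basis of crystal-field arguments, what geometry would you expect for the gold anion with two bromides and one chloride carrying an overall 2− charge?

trigonal planar

Ligand charges: each bromide is −1; each chloride is −1. With an overall charge of −2 the gold centre must be in the +1 oxidation state.
Gold is a group-11 element; Au(I) is therefore d¹⁰.
With 3 monodentate ligands the coordination number is 3.
Three ligands around a d¹⁰ centre minimise repulsion in a trigonal-planar arrangement.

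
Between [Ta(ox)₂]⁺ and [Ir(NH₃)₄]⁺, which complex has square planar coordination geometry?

For [Ta(ox)₂]⁺: Each oxalate is −2; balancing the +1 overall charge requires Ta(V). Tantalum is a group-5 element; Ta(V) is therefore d⁰. A d⁰ ion has no crystal-field stabilisation preference between square planar and tetrahedral, so four ligands adopt the sterically favoured tetrahedral geometry. → tetrahedral.
For [Ir(NH₃)₄]⁺: Ammonia is neutral; balancing the +1 overall charge requires Ir(I). Group 9 minus oxidation state 1 gives a d⁸ configuration. A 5d d⁸ ion has a large crystal-field splitting; square planar leaves the high-energy d_{x²−y²} orbital empty and maximises CFSE. → square planar.

[Ir(NH₃)₄]⁺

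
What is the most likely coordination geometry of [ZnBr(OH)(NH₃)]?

Summing ligand charges against the 0 overall charge gives an oxidation state of +2 for zinc.
Zn sits in group 12, so the d-electron count is 12 − 2 = 10.
Coordination number: 3.
Three ligands around a d¹⁰ centre minimise repulsion in a trigonal-planar arrangement.

trigonal planar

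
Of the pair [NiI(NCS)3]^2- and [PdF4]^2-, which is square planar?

[PdF4]^2-

For [NiI(NCS)3]^2-: Summing ligand charges against the −2 overall charge gives an oxidation state of +2 for nickel. Group 10 minus oxidation state 2 gives a d⁸ configuration. Iodide and isothiocyanate are weak-field ligands. With weak-field ligands the CFSE gain from square planar is small, so a 3d d⁸ ion takes the sterically preferred tetrahedral geometry. → tetrahedral.
For [PdF4]^2-: Ligand charges: each fluoride is −1. With an overall charge of −2 the palladium centre must be in the +2 oxidation state. Pd sits in group 10, so the d-electron count is 10 − 2 = 8. A 4d d⁸ ion has a large crystal-field splitting; square planar leaves the high-energy d_{x²−y²} orbital empty and maximises CFSE. → square planar.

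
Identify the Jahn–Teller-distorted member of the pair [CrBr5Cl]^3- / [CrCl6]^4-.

[CrBr5Cl]^3-: Each bromide is −1; each chloride is −1; balancing the −3 overall charge requires Cr(III). Group 6 minus oxidation state 3 gives a d³ configuration. The d³ configuration leaves the e_g set evenly filled (or empty) — no strong Jahn–Teller driving force.
[CrCl6]^4-: Summing ligand charges against the −4 overall charge gives an oxidation state of +2 for chromium. Group 6 minus oxidation state 2 gives a d⁴ configuration. Chloride is a weak-field ligand for a first-row metal, so the complex is high-spin. The t₂g³e_g¹ (high-spin) configuration has an unevenly filled e_g set; the Jahn–Teller theorem predicts a tetragonal distortion (typically axial elongation) to lift the degeneracy.

[CrCl6]^4-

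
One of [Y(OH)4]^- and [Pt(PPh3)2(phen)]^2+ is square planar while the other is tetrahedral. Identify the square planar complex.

For [Y(OH)4]^-: Summing ligand charges against the −1 overall charge gives an oxidation state of +3 for yttrium. Group 3 minus oxidation state 3 gives a d⁰ configuration. A d⁰ ion has no crystal-field stabilisation preference between square planar and tetrahedral, so four ligands adopt the sterically favoured tetrahedral geometry. → tetrahedral.
For [Pt(PPh3)2(phen)]^2+: Summing ligand charges against the +2 overall charge gives an oxidation state of +2 for platinum. Group 10 minus oxidation state 2 gives a d⁸ configuration. A 5d d⁸ ion has a large crystal-field splitting; square planar leaves the high-energy d_{x²−y²} orbital empty and maximises CFSE. → square planar.

[Pt(PPh3)2(phen)]^2+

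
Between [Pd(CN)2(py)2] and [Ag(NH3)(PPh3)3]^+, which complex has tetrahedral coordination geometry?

[Ag(NH3)(PPh3)3]^+

For [Pd(CN)2(py)2]: Summing ligand charges against the 0 overall charge gives an oxidation state of +2 for palladium. Palladium is a group-10 element; Pd(II) is therefore d⁸. A 4d d⁸ ion has a large crystal-field splitting; square planar leaves the high-energy d_{x²−y²} orbital empty and maximises CFSE. → square planar.
For [Ag(NH3)(PPh3)3]^+: Ammonia is neutral; triphenylphosphine is neutral; balancing the +1 overall charge requires Ag(I). Ag sits in group 11, so the d-electron count is 11 − 1 = 10. A d¹⁰ ion has no crystal-field stabilisation preference between square planar and tetrahedral, so four ligands adopt the sterically favoured tetrahedral geometry. → tetrahedral.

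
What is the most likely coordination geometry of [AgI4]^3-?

Each iodide is −1; balancing the −3 overall charge requires Ag(I).
Silver is a group-11 element; Ag(I) is therefore d¹⁰.
With 4 monodentate ligands the coordination number is 4.
A d¹⁰ ion has no crystal-field stabilisation preference between square planar and tetrahedral, so four ligands adopt the sterically favoured tetrahedral geometry.

tetrahedral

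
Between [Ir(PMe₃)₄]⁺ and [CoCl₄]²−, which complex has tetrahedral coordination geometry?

For [Ir(PMe₃)₄]⁺: Summing ligand charges against the +1 overall charge gives an oxidation state of +1 for iridium. Iridium is a group-9 element; Ir(I) is therefore d⁸. A 5d d⁸ ion has a large crystal-field splitting; square planar leaves the high-energy d_{x²−y²} orbital empty and maximises CFSE. → square planar.
For [CoCl₄]²−: Each chloride is −1; balancing the −2 overall charge requires Co(II). Cobalt is a group-9 element; Co(II) is therefore d⁷. For a high-spin 3d d⁷ ion with weak-field ligands the small Δₜ gives little square-planar CFSE advantage, so four ligands adopt the sterically favoured tetrahedral geometry. → tetrahedral.

[CoCl₄]²−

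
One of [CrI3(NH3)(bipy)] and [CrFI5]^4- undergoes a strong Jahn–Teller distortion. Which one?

[CrFI5]^4-

[CrI3(NH3)(bipy)]: Ligand charges: each iodide is −1; ammonia is neutral; 2,2′-bipyridine is neutral. With an overall charge of 0 the chromium centre must be in the +3 oxidation state. Group 6 minus oxidation state 3 gives a d³ configuration. The d³ configuration leaves the e_g set evenly filled (or empty) — no strong Jahn–Teller driving force.
[CrFI5]^4-: Summing ligand charges against the −4 overall charge gives an oxidation state of +2 for chromium. Group 6 minus oxidation state 2 gives a d⁴ configuration. Fluoride and iodide are weak-field ligands for a first-row metal, so the complex is high-spin. The t₂g³e_g¹ (high-spin) configuration has an unevenly filled e_g set; the Jahn–Teller theorem predicts a tetragonal distortion (typically axial elongation) to lift the degeneracy.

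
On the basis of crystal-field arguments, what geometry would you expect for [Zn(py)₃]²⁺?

Summing ligand charges against the +2 overall charge gives an oxidation state of +2 for zinc.
Group 12 minus oxidation state 2 gives a d¹⁰ configuration.
With 3 monodentate ligands the coordination number is 3.
Three ligands around a d¹⁰ centre minimise repulsion in a trigonal-planar arrangement.

trigonal planar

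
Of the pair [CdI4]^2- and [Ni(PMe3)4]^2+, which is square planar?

[Ni(PMe3)4]^2+

For [CdI4]^2-: Ligand charges: each iodide is −1. With an overall charge of −2 the cadmium centre must be in the +2 oxidation state. Group 12 minus oxidation state 2 gives a d¹⁰ configuration. A d¹⁰ ion has no crystal-field stabilisation preference between square planar and tetrahedral, so four ligands adopt the sterically favoured tetrahedral geometry. → tetrahedral.
For [Ni(PMe3)4]^2+: Ligand charges: trimethylphosphine is neutral. With an overall charge of +2 the nickel centre must be in the +2 oxidation state. Nickel is a group-10 element; Ni(II) is therefore d⁸. Trimethylphosphine is a strong-field ligand (high in the spectrochemical series). A 3d d⁸ ion with strong-field ligands gains enough CFSE to favour square planar over tetrahedral. → square planar.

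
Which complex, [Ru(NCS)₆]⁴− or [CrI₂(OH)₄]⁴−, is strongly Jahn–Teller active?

[CrI₂(OH)₄]⁴−

[Ru(NCS)₆]⁴−: Ligand charges: each isothiocyanate is −1. With an overall charge of −4 the ruthenium centre must be in the +2 oxidation state. Ruthenium is a group-8 element; Ru(II) is therefore d⁶. A 4d ion has a large Δₒ and is invariably low-spin. The d⁶ configuration leaves the e_g set evenly filled (or empty) — no strong Jahn–Teller driving force.
[CrI₂(OH)₄]⁴−: Ligand charges: each iodide is −1; each hydroxide is −1. With an overall charge of −4 the chromium centre must be in the +2 oxidation state. Group 6 minus oxidation state 2 gives a d⁴ configuration. Hydroxide and iodide are weak-field ligands for a first-row metal, so the complex is high-spin. The t₂g³e_g¹ (high-spin) configuration has an unevenly filled e_g set; the Jahn–Teller theorem predicts a tetragonal distortion (typically axial elongation) to lift the degeneracy.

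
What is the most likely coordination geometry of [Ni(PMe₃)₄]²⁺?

square planar

Ligand charges: trimethylphosphine is neutral. With an overall charge of +2 the nickel centre must be in the +2 oxidation state.
Ni sits in group 10, so the d-electron count is 10 − 2 = 8.
Coordination number: 4.
Trimethylphosphine is a strong-field ligand (high in the spectrochemical series).
A 3d d⁸ ion with strong-field ligands gains enough CFSE to favour square planar over tetrahedral.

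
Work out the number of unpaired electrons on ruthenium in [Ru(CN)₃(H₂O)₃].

Ligand charges: each cyanide is −1; water is neutral. With an overall charge of 0 the ruthenium centre must be in the +3 oxidation state.
Ru sits in group 8, so the d-electron count is 8 − 3 = 5.
The spin state decides the count: a 4d ion has a large Δₒ and is invariably low-spin.
An octahedral low-spin d⁵ ion is t₂g⁵e_g⁰, giving 1 unpaired electron.

1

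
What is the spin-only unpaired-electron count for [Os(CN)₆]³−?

1 unpaired electron

Each cyanide is −1; balancing the −3 overall charge requires Os(III).
Group 8 minus oxidation state 3 gives a d⁵ configuration.
The spin state decides the count: a 5d ion has a large Δₒ and is invariably low-spin.
An octahedral low-spin d⁵ ion is t₂g⁵e_g⁰, giving 1 unpaired electron.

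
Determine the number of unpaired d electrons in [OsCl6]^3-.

Ligand charges: each chloride is −1. With an overall charge of −3 the osmium centre must be in the +3 oxidation state.
Osmium is a group-8 element; Os(III) is therefore d⁵.
The spin state decides the count: a 5d ion has a large Δₒ and is invariably low-spin.
An octahedral low-spin d⁵ ion is t₂g⁵e_g⁰, giving 1 unpaired electron.

1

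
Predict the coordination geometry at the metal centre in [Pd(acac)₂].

Ligand charges: each acetylacetonate is −1. With an overall charge of 0 the palladium centre must be in the +2 oxidation state.
Pd sits in group 10, so the d-electron count is 10 − 2 = 8.
Counting donor atoms: 2×acetylacetonate (bidentate) → 4 donors. Coordination number = 4.
A 4d d⁸ ion has a large crystal-field splitting; square planar leaves the high-energy d_{x²−y²} orbital empty and maximises CFSE.

square planar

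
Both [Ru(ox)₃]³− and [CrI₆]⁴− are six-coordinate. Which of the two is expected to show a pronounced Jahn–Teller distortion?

[CrI₆]⁴−

[Ru(ox)₃]³−: Ligand charges: each oxalate is −2. With an overall charge of −3 the ruthenium centre must be in the +3 oxidation state. Ru sits in group 8, so the d-electron count is 8 − 3 = 5. A 4d ion has a large Δₒ and is invariably low-spin. The d⁵ configuration leaves the e_g set evenly filled (or empty) — no strong Jahn–Teller driving force.
[CrI₆]⁴−: Ligand charges: each iodide is −1. With an overall charge of −4 the chromium centre must be in the +2 oxidation state. Group 6 minus oxidation state 2 gives a d⁴ configuration. Iodide is a weak-field ligand for a first-row metal, so the complex is high-spin. The t₂g³e_g¹ (high-spin) configuration has an unevenly filled e_g set; the Jahn–Teller theorem predicts a tetragonal distortion (typically axial elongation) to lift the degeneracy.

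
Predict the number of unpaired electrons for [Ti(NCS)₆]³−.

Each isothiocyanate is −1; balancing the −3 overall charge requires Ti(III).
Titanium is a group-4 element; Ti(III) is therefore d¹.
In an octahedral field the d¹ configuration is t₂g¹e_g⁰ (only one arrangement possible), giving 1 unpaired electron.

1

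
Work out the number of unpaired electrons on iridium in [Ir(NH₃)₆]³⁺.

Ligand charges: ammonia is neutral. With an overall charge of +3 the iridium centre must be in the +3 oxidation state.
Ir sits in group 9, so the d-electron count is 9 − 3 = 6.
The spin state decides the count: a 5d ion has a large Δₒ and is invariably low-spin.
An octahedral low-spin d⁶ ion is t₂g⁶e_g⁰, giving 0 unpaired electrons.

0 unpaired electrons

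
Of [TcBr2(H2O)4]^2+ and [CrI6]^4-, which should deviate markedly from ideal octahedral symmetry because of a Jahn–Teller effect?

[CrI6]^4-

[TcBr2(H2O)4]^2+: Summing ligand charges against the +2 overall charge gives an oxidation state of +4 for technetium. Group 7 minus oxidation state 4 gives a d³ configuration. The d³ configuration leaves the e_g set evenly filled (or empty) — no strong Jahn–Teller driving force.
[CrI6]^4-: Each iodide is −1; balancing the −4 overall charge requires Cr(II). Cr sits in group 6, so the d-electron count is 6 − 2 = 4. Iodide is a weak-field ligand for a first-row metal, so the complex is high-spin. The t₂g³e_g¹ (high-spin) configuration has an unevenly filled e_g set; the Jahn–Teller theorem predicts a tetragonal distortion (typically axial elongation) to lift the degeneracy.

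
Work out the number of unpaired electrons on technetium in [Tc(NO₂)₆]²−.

Ligand charges: each nitro (N-bound nitrite) is −1. With an overall charge of −2 the technetium centre must be in the +4 oxidation state.
Tc sits in group 7, so the d-electron count is 7 − 4 = 3.
In an octahedral field the d³ configuration is t₂g³e_g⁰ (only one arrangement possible), giving 3 unpaired electrons.

3 unpaired electrons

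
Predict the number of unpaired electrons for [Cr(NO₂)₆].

0

Summing ligand charges against the 0 overall charge gives an oxidation state of +6 for chromium.
Chromium is a group-6 element; Cr(VI) is therefore d⁰.
In an octahedral field the d⁰ configuration is t₂g⁰e_g⁰, giving 0 unpaired electrons.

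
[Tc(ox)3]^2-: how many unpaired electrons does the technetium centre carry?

3

Each oxalate is −2; balancing the −2 overall charge requires Tc(IV).
Group 7 minus oxidation state 4 gives a d³ configuration.
Counting donor atoms: 3×oxalate (bidentate) → 6 donors. Coordination number = 6.
In an octahedral field the d³ configuration is t₂g³e_g⁰ (only one arrangement possible), giving 3 unpaired electrons.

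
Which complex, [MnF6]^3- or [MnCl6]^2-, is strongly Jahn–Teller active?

[MnF6]^3-

[MnF6]^3-: Summing ligand charges against the −3 overall charge gives an oxidation state of +3 for manganese. Manganese is a group-7 element; Mn(III) is therefore d⁴. Fluoride is a weak-field ligand for a first-row metal, so the complex is high-spin. The t₂g³e_g¹ (high-spin) configuration has an unevenly filled e_g set; the Jahn–Teller theorem predicts a tetragonal distortion (typically axial elongation) to lift the degeneracy.
[MnCl6]^2-: Each chloride is −1; balancing the −2 overall charge requires Mn(IV). Mn sits in group 7, so the d-electron count is 7 − 4 = 3. The d³ configuration leaves the e_g set evenly filled (or empty) — no strong Jahn–Teller driving force.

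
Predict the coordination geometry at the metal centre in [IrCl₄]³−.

square planar

Each chloride is −1; balancing the −3 overall charge requires Ir(I).
Ir sits in group 9, so the d-electron count is 9 − 1 = 8.
With 4 monodentate ligands the coordination number is 4.
A 5d d⁸ ion has a large crystal-field splitting; square planar leaves the high-energy d_{x²−y²} orbital empty and maximises CFSE.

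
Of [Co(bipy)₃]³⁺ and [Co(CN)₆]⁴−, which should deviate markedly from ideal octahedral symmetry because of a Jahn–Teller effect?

[Co(bipy)₃]³⁺: 2,2′-bipyridine is neutral; balancing the +3 overall charge requires Co(III). Co sits in group 9, so the d-electron count is 9 − 3 = 6. Co(III) has an exceptionally large octahedral splitting and is low-spin with essentially every ligand except fluoride. The d⁶ configuration leaves the e_g set evenly filled (or empty) — no strong Jahn–Teller driving force.
[Co(CN)₆]⁴−: Ligand charges: each cyanide is −1. With an overall charge of −4 the cobalt centre must be in the +2 oxidation state. Cobalt is a group-9 element; Co(II) is therefore d⁷. Cyanide is a strong-field ligand (high in the spectrochemical series) for a first-row metal, so the complex is low-spin. The t₂g⁶e_g¹ (low-spin) configuration has an unevenly filled e_g set; the Jahn–Teller theorem predicts a tetragonal distortion (typically axial elongation) to lift the degeneracy.

[Co(CN)₆]⁴−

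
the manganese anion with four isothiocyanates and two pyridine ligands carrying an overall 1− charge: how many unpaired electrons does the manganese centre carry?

4 unpaired electrons

Summing ligand charges against the −1 overall charge gives an oxidation state of +3 for manganese.
Mn sits in group 7, so the d-electron count is 7 − 3 = 4.
The spin state decides the count: Isothiocyanate is a weak-field ligand for a first-row metal, so the complex is high-spin.
An octahedral high-spin d⁴ ion is t₂g³e_g¹, giving 4 unpaired electrons.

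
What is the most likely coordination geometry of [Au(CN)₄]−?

square planar

Ligand charges: each cyanide is −1. With an overall charge of −1 the gold centre must be in the +3 oxidation state.
Gold is a group-11 element; Au(III) is therefore d⁸.
With 4 monodentate ligands the coordination number is 4.
A 5d d⁸ ion has a large crystal-field splitting; square planar leaves the high-energy d_{x²−y²} orbital empty and maximises CFSE.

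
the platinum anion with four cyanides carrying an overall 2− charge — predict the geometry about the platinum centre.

square planar

Summing ligand charges against the −2 overall charge gives an oxidation state of +2 for platinum.
Group 10 minus oxidation state 2 gives a d⁸ configuration.
Coordination number: 4.
A 5d d⁸ ion has a large crystal-field splitting; square planar leaves the high-energy d_{x²−y²} orbital empty and maximises CFSE.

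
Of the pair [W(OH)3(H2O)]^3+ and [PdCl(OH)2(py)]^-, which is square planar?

[PdCl(OH)2(py)]^-

For [W(OH)3(H2O)]^3+: Each hydroxide is −1; water is neutral; balancing the +3 overall charge requires W(VI). Group 6 minus oxidation state 6 gives a d⁰ configuration. A d⁰ ion has no crystal-field stabilisation preference between square planar and tetrahedral, so four ligands adopt the sterically favoured tetrahedral geometry. → tetrahedral.
For [PdCl(OH)2(py)]^-: Summing ligand charges against the −1 overall charge gives an oxidation state of +2 for palladium. Pd sits in group 10, so the d-electron count is 10 − 2 = 8. A 4d d⁸ ion has a large crystal-field splitting; square planar leaves the high-energy d_{x²−y²} orbital empty and maximises CFSE. → square planar.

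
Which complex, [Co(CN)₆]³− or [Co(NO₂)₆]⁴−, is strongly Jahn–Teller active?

[Co(CN)₆]³−: Each cyanide is −1; balancing the −3 overall charge requires Co(III). Co sits in group 9, so the d-electron count is 9 − 3 = 6. Co(III) has an exceptionally large octahedral splitting and is low-spin with essentially every ligand except fluoride. The d⁶ configuration leaves the e_g set evenly filled (or empty) — no strong Jahn–Teller driving force.
[Co(NO₂)₆]⁴−: Summing ligand charges against the −4 overall charge gives an oxidation state of +2 for cobalt. Co sits in group 9, so the d-electron count is 9 − 2 = 7. Nitro (N-bound nitrite) is a strong-field ligand (high in the spectrochemical series) for a first-row metal, so the complex is low-spin. The t₂g⁶e_g¹ (low-spin) configuration has an unevenly filled e_g set; the Jahn–Teller theorem predicts a tetragonal distortion (typically axial elongation) to lift the degeneracy.

[Co(NO₂)₆]⁴−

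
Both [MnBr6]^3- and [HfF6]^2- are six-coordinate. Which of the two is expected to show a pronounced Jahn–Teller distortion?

[MnBr6]^3-

[MnBr6]^3-: Each bromide is −1; balancing the −3 overall charge requires Mn(III). Manganese is a group-7 element; Mn(III) is therefore d⁴. Bromide is a weak-field ligand for a first-row metal, so the complex is high-spin. The t₂g³e_g¹ (high-spin) configuration has an unevenly filled e_g set; the Jahn–Teller theorem predicts a tetragonal distortion (typically axial elongation) to lift the degeneracy.
[HfF6]^2-: Ligand charges: each fluoride is −1. With an overall charge of −2 the hafnium centre must be in the +4 oxidation state. Hf sits in group 4, so the d-electron count is 4 − 4 = 0. The d⁰ configuration leaves the e_g set evenly filled (or empty) — no strong Jahn–Teller driving force.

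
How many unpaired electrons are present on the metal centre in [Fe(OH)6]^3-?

5 unpaired electrons

Each hydroxide is −1; balancing the −3 overall charge requires Fe(III).
Fe sits in group 8, so the d-electron count is 8 − 3 = 5.
The spin state decides the count: Hydroxide is a weak-field ligand for a first-row metal, so the complex is high-spin.
An octahedral high-spin d⁵ ion is t₂g³e_g², giving 5 unpaired electrons.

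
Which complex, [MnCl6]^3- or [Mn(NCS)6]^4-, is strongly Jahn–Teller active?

[MnCl6]^3-: Summing ligand charges against the −3 overall charge gives an oxidation state of +3 for manganese. Mn sits in group 7, so the d-electron count is 7 − 3 = 4. Chloride is a weak-field ligand for a first-row metal, so the complex is high-spin. The t₂g³e_g¹ (high-spin) configuration has an unevenly filled e_g set; the Jahn–Teller theorem predicts a tetragonal distortion (typically axial elongation) to lift the degeneracy.
[Mn(NCS)6]^4-: Each isothiocyanate is −1; balancing the −4 overall charge requires Mn(II). Mn sits in group 7, so the d-electron count is 7 − 2 = 5. Isothiocyanate is a weak-field ligand for a first-row metal, so the complex is high-spin. The d⁵ configuration leaves the e_g set evenly filled (or empty) — no strong Jahn–Teller driving force.

[MnCl6]^3-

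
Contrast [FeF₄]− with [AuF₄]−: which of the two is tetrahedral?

For [FeF₄]−: Each fluoride is −1; balancing the −1 overall charge requires Fe(III). Iron is a group-8 element; Fe(III) is therefore d⁵. A high-spin d⁵ ion has zero CFSE in either geometry, so four ligands adopt the sterically favoured tetrahedral geometry. → tetrahedral.
For [AuF₄]−: Summing ligand charges against the −1 overall charge gives an oxidation state of +3 for gold. Gold is a group-11 element; Au(III) is therefore d⁸. A 5d d⁸ ion has a large crystal-field splitting; square planar leaves the high-energy d_{x²−y²} orbital empty and maximises CFSE. → square planar.

[FeF₄]−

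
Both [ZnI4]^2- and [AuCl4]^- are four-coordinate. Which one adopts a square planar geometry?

[AuCl4]^-

For [ZnI4]^2-: Ligand charges: each iodide is −1. With an overall charge of −2 the zinc centre must be in the +2 oxidation state. Group 12 minus oxidation state 2 gives a d¹⁰ configuration. A d¹⁰ ion has no crystal-field stabilisation preference between square planar and tetrahedral, so four ligands adopt the sterically favoured tetrahedral geometry. → tetrahedral.
For [AuCl4]^-: Summing ligand charges against the −1 overall charge gives an oxidation state of +3 for gold. Gold is a group-11 element; Au(III) is therefore d⁸. A 5d d⁸ ion has a large crystal-field splitting; square planar leaves the high-energy d_{x²−y²} orbital empty and maximises CFSE. → square planar.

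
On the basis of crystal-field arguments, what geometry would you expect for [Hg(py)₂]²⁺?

linear

Pyridine is neutral; balancing the +2 overall charge requires Hg(II).
Mercury is a group-12 element; Hg(II) is therefore d¹⁰.
Coordination number: 2.
A d¹⁰ ion with only two ligands adopts a linear arrangement (sp hybridisation; no CFSE preference).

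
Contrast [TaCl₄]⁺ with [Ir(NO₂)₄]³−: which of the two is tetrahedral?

For [TaCl₄]⁺: Summing ligand charges against the +1 overall charge gives an oxidation state of +5 for tantalum. Group 5 minus oxidation state 5 gives a d⁰ configuration. A d⁰ ion has no crystal-field stabilisation preference between square planar and tetrahedral, so four ligands adopt the sterically favoured tetrahedral geometry. → tetrahedral.
For [Ir(NO₂)₄]³−: Summing ligand charges against the −3 overall charge gives an oxidation state of +1 for iridium. Iridium is a group-9 element; Ir(I) is therefore d⁸. A 5d d⁸ ion has a large crystal-field splitting; square planar leaves the high-energy d_{x²−y²} orbital empty and maximises CFSE. → square planar.

[TaCl₄]⁺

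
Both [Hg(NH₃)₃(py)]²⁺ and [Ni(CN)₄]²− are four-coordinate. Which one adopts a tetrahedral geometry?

For [Hg(NH₃)₃(py)]²⁺: Summing ligand charges against the +2 overall charge gives an oxidation state of +2 for mercury. Group 12 minus oxidation state 2 gives a d¹⁰ configuration. A d¹⁰ ion has no crystal-field stabilisation preference between square planar and tetrahedral, so four ligands adopt the sterically favoured tetrahedral geometry. → tetrahedral.
For [Ni(CN)₄]²−: Ligand charges: each cyanide is −1. With an overall charge of −2 the nickel centre must be in the +2 oxidation state. Nickel is a group-10 element; Ni(II) is therefore d⁸. Cyanide is a strong-field ligand (high in the spectrochemical series). A 3d d⁸ ion with strong-field ligands gains enough CFSE to favour square planar over tetrahedral. → square planar.

[Hg(NH₃)₃(py)]²⁺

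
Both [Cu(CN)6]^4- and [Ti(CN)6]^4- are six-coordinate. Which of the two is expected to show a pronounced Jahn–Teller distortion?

[Cu(CN)6]^4-: Each cyanide is −1; balancing the −4 overall charge requires Cu(II). Copper is a group-11 element; Cu(II) is therefore d⁹. The t₂g⁶e_g³ configuration has an unevenly filled e_g set; the Jahn–Teller theorem predicts a tetragonal distortion (typically axial elongation) to lift the degeneracy.
[Ti(CN)6]^4-: Ligand charges: each cyanide is −1. With an overall charge of −4 the titanium centre must be in the +2 oxidation state. Group 4 minus oxidation state 2 gives a d² configuration. The d² configuration leaves the e_g set evenly filled (or empty) — no strong Jahn–Teller driving force.

[Cu(CN)6]^4-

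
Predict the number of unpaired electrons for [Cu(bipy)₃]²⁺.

1

Summing ligand charges against the +2 overall charge gives an oxidation state of +2 for copper.
Copper is a group-11 element; Cu(II) is therefore d⁹.
Counting donor atoms: 3×2,2′-bipyridine (bidentate) → 6 donors. Coordination number = 6.
In an octahedral field the d⁹ configuration is t₂g⁶e_g³ (only one arrangement possible), giving 1 unpaired electron.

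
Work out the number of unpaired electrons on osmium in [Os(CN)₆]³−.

Each cyanide is −1; balancing the −3 overall charge requires Os(III).
Osmium is a group-8 element; Os(III) is therefore d⁵.
The spin state decides the count: a 5d ion has a large Δₒ and is invariably low-spin.
An octahedral low-spin d⁵ ion is t₂g⁵e_g⁰, giving 1 unpaired electron.

1 unpaired electron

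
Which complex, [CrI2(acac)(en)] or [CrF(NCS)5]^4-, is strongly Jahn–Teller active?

[CrI2(acac)(en)]: Summing ligand charges against the 0 overall charge gives an oxidation state of +3 for chromium. Chromium is a group-6 element; Cr(III) is therefore d³. The d³ configuration leaves the e_g set evenly filled (or empty) — no strong Jahn–Teller driving force.
[CrF(NCS)5]^4-: Summing ligand charges against the −4 overall charge gives an oxidation state of +2 for chromium. Chromium is a group-6 element; Cr(II) is therefore d⁴. Fluoride and isothiocyanate are weak-field ligands for a first-row metal, so the complex is high-spin. The t₂g³e_g¹ (high-spin) configuration has an unevenly filled e_g set; the Jahn–Teller theorem predicts a tetragonal distortion (typically axial elongation) to lift the degeneracy.

[CrF(NCS)5]^4-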